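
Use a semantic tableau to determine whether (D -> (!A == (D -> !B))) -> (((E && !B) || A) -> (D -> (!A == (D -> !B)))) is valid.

Valid

Assume the negation and expand:
Initial set: {F ((D -> (!A == (D -> !B))) -> (((E && !B) || A) -> (D -> (!A == (D -> !B)))))}.
F ((D -> (!A == (D -> !B))) -> (((E && !B) || A) -> (D -> (!A == (D -> !B))))): α-rule — add T (D -> (!A == (D -> !B))), F (((E && !B) || A) -> (D -> (!A == (D -> !B)))).
F (((E && !B) || A) -> (D -> (!A == (D -> !B)))): α-rule — add T ((E && !B) || A), F (D -> (!A == (D -> !B))).
F (D -> (!A == (D -> !B))): α-rule — add T D, F (!A == (D -> !B)).
T (D -> (!A == (D -> !B))): β-rule — branch into F D  //  T (!A == (D -> !B)).
  branch 1 (add F D):
    × closes — contains both D and !D.
  branch 2 (add T (!A == (D -> !B))):
    T ((E && !B) || A): β-rule — branch into T (E && !B)  //  T A.
      branch 2.1 (add T (E && !B)):
        T (E && !B): α-rule — add T E, T !B.
        F (!A == (D -> !B)): β-rule — branch into T !A, F (D -> !B)  //  F !A, T (D -> !B).
          branch 2.1.1 (add T !A, F (D -> !B)):
            F (D -> !B): α-rule — add T D, F !B.
            × closes — contains both B and !B.
          branch 2.1.2 (add F !A, T (D -> !B)):
            T (!A == (D -> !B)): β-rule — branch into T !A, T (D -> !B)  //  F !A, F (D -> !B).
              branch 2.1.2.1 (add T !A, T (D -> !B)):
                × closes — contains both A and !A.
              branch 2.1.2.2 (add F !A, F (D -> !B)):
                F (D -> !B): α-rule — add T D, F !B.
                × closes — contains both B and !B.
      branch 2.2 (add T A):
        F (!A == (D -> !B)): β-rule — branch into T !A, F (D -> !B)  //  F !A, T (D -> !B).
          branch 2.2.1 (add T !A, F (D -> !B)):
            × closes — contains both A and !A.
          branch 2.2.2 (add F !A, T (D -> !B)):
            T (!A == (D -> !B)): β-rule — branch into T !A, T (D -> !B)  //  F !A, F (D -> !B).
              branch 2.2.2.1 (add T !A, T (D -> !B)):
                × closes — contains both A and !A.
              branch 2.2.2.2 (add F !A, F (D -> !B)):
                F (D -> !B): α-rule — add T D, F !B.
                T (D -> !B): β-rule — branch into F D  //  T !B.
                  branch 2.2.2.2.1 (add F D):
                    × closes — contains both D and !D.
                  branch 2.2.2.2.2 (add T !B):
                    × closes — contains both B and !B.
All 8 branches close.
Every branch closed, so the negation is unsatisfiable and the formula is valid.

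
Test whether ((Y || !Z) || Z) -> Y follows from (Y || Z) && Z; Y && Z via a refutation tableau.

Yes

Initial set: {((Y || Z) && Z); (Y && Z); !(((Y || !Z) || Z) -> Y)}.
((Y || Z) && Z): α-rule — add (Y || Z), Z.
(Y && Z): α-rule — add Y, Z.
!(((Y || !Z) || Z) -> Y): α-rule — add ((Y || !Z) || Z), !Y.
× closes — contains both Y and !Y.
All 1 branch closes.
Every branch closed, so the premises entail the conclusion.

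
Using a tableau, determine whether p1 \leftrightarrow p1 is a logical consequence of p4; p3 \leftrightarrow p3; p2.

Initial set: {p4; (p3 \leftrightarrow p3); p2; \lnot (p1 \leftrightarrow p1)}.
(p3 \leftrightarrow p3): β-rule — branch into p3, p3  //  \lnot p3, \lnot p3.
  branch 1 (add p3, p3):
    \lnot (p1 \leftrightarrow p1): β-rule — branch into p1, \lnot p1  //  \lnot p1, p1.
      branch 1.1 (add p1, \lnot p1):
        × closes — contains both p1 and \lnot p1.
      branch 1.2 (add \lnot p1, p1):
        × closes — contains both p1 and \lnot p1.
  branch 2 (add \lnot p3, \lnot p3):
    \lnot (p1 \leftrightarrow p1): β-rule — branch into p1, \lnot p1  //  \lnot p1, p1.
      branch 2.1 (add p1, \lnot p1):
        × closes — contains both p1 and \lnot p1.
      branch 2.2 (add \lnot p1, p1):
        × closes — contains both p1 and \lnot p1.
All 4 branches close.
Every branch closed, so the premises entail the conclusion.

Yes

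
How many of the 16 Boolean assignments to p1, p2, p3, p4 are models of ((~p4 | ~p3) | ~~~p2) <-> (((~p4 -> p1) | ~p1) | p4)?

Initial set: {(((~p4 | ~p3) | ~~~p2) <-> (((~p4 -> p1) | ~p1) | p4))}.
(((~p4 | ~p3) | ~~~p2) <-> (((~p4 -> p1) | ~p1) | p4)): β-rule — branch into ((~p4 | ~p3) | ~~~p2), (((~p4 -> p1) | ~p1) | p4)  //  ~((~p4 | ~p3) | ~~~p2), ~(((~p4 -> p1) | ~p1) | p4).
  branch 1 (add ((~p4 | ~p3) | ~~~p2), (((~p4 -> p1) | ~p1) | p4)):
    ((~p4 | ~p3) | ~~~p2): β-rule — branch into (~p4 | ~p3)  //  ~~~p2.
      branch 1.1 (add (~p4 | ~p3)):
        (((~p4 -> p1) | ~p1) | p4): β-rule — branch into ((~p4 -> p1) | ~p1)  //  p4.
          branch 1.1.1 (add ((~p4 -> p1) | ~p1)):
            (~p4 | ~p3): β-rule — branch into ~p4  //  ~p3.
              branch 1.1.1.1 (add ~p4):
                ((~p4 -> p1) | ~p1): β-rule — branch into (~p4 -> p1)  //  ~p1.
                  branch 1.1.1.1.1 (add (~p4 -> p1)):
                    (~p4 -> p1): β-rule — branch into ~~p4  //  p1.
                      branch 1.1.1.1.1.1 (add ~~p4):
                        × closes — contains both p4 and ~p4.
                      branch 1.1.1.1.1.2 (add p1):
                        ○ open, literals {p1=true, p4=false}.
                  branch 1.1.1.1.2 (add ~p1):
                    ○ open, literals {p1=false, p4=false}.
              branch 1.1.1.2 (add ~p3):
                ((~p4 -> p1) | ~p1): β-rule — branch into (~p4 -> p1)  //  ~p1.
                  branch 1.1.1.2.1 (add (~p4 -> p1)):
                    (~p4 -> p1): β-rule — branch into ~~p4  //  p1.
                      branch 1.1.1.2.1.1 (add ~~p4):
                        ○ open, literals {p3=false, p4=true}.
                      branch 1.1.1.2.1.2 (add p1):
                        ○ open, literals {p1=true, p3=false}.
                  branch 1.1.1.2.2 (add ~p1):
                    ○ open, literals {p1=false, p3=false}.
          branch 1.1.2 (add p4):
            (~p4 | ~p3): β-rule — branch into ~p4  //  ~p3.
              branch 1.1.2.1 (add ~p4):
                × closes — contains both p4 and ~p4.
              branch 1.1.2.2 (add ~p3):
                ○ open, literals {p3=false, p4=true}.
      branch 1.2 (add ~~~p2):
        ~~~p2: drop double negation, giving ~p2.
        (((~p4 -> p1) | ~p1) | p4): β-rule — branch into ((~p4 -> p1) | ~p1)  //  p4.
          branch 1.2.1 (add ((~p4 -> p1) | ~p1)):
            ((~p4 -> p1) | ~p1): β-rule — branch into (~p4 -> p1)  //  ~p1.
              branch 1.2.1.1 (add (~p4 -> p1)):
                (~p4 -> p1): β-rule — branch into ~~p4  //  p1.
                  branch 1.2.1.1.1 (add ~~p4):
                    ○ open, literals {p2=false, p4=true}.
                  branch 1.2.1.1.2 (add p1):
                    ○ open, literals {p1=true, p2=false}.
              branch 1.2.1.2 (add ~p1):
                ○ open, literals {p1=false, p2=false}.
          branch 1.2.2 (add p4):
            ○ open, literals {p2=false, p4=true}.
  branch 2 (add ~((~p4 | ~p3) | ~~~p2), ~(((~p4 -> p1) | ~p1) | p4)):
    ~((~p4 | ~p3) | ~~~p2): α-rule — add ~(~p4 | ~p3), ~~~~p2.
    ~(((~p4 -> p1) | ~p1) | p4): α-rule — add ~((~p4 -> p1) | ~p1), ~p4.
    ~(~p4 | ~p3): α-rule — add ~~p4, ~~p3.
    × closes — contains both p4 and ~p4.
3 branches closed, 10 open.
Each open branch fixes some atoms; the unmentioned ones are free. Counting distinct full assignments: branch {p1=true, p4=false} (p2, p3) contributes 4 new; branch {p1=false, p4=false} (p2, p3) contributes 4 new; branch {p3=false, p4=true} (p1, p2) contributes 4 new; branch {p1=true, p3=false} (p2, p4) contributes 0 new; branch {p1=false, p3=false} (p2, p4) contributes 0 new; branch {p3=false, p4=true} (p1, p2) contributes 0 new; branch {p2=false, p4=true} (p1, p3) contributes 2 new; branch {p1=true, p2=false} (p3, p4) contributes 0 new; branch {p1=false, p2=false} (p3, p4) contributes 0 new; branch {p2=false, p4=true} (p1, p3) contributes 0 new. Total: 14.

14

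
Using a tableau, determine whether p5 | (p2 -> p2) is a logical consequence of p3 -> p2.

Yes

Initial set: {(p3 -> p2); ~(p5 | (p2 -> p2))}.
~(p5 | (p2 -> p2)): α-rule — add ~p5, ~(p2 -> p2).
~(p2 -> p2): α-rule — add p2, ~p2.
× closes — contains both p2 and ~p2.
All 1 branch closes.
Every branch closed, so the premises entail the conclusion.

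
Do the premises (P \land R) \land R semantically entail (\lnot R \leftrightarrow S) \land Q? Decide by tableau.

No

Initial set: {((P \land R) \land R); \lnot ((\lnot R \leftrightarrow S) \land Q)}.
((P \land R) \land R): α-rule — add (P \land R), R.
(P \land R): α-rule — add P, R.
\lnot ((\lnot R \leftrightarrow S) \land Q): β-rule — branch into \lnot (\lnot R \leftrightarrow S)  //  \lnot Q.
  branch 1 (add \lnot (\lnot R \leftrightarrow S)):
    \lnot (\lnot R \leftrightarrow S): β-rule — branch into \lnot R, \lnot S  //  \lnot \lnot R, S.
      branch 1.1 (add \lnot R, \lnot S):
        × closes — contains both R and \lnot R.
      branch 1.2 (add \lnot \lnot R, S):
        ○ open, literals {P=true, R=true, S=true}.
  branch 2 (add \lnot Q):
    ○ open, literals {P=true, Q=false, R=true}.
1 branch closed, 2 open.
An open branch gives a countermodel: P=true, R=true, S=true (unmentioned atoms arbitrary); the premises hold there but the conclusion fails.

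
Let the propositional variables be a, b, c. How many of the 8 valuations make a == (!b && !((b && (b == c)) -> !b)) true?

Initial set: {(a == (!b && !((b && (b == c)) -> !b)))}.
(a == (!b && !((b && (b == c)) -> !b))): β-rule — branch into a, (!b && !((b && (b == c)) -> !b))  //  !a, !(!b && !((b && (b == c)) -> !b)).
  branch 1 (add a, (!b && !((b && (b == c)) -> !b))):
    (!b && !((b && (b == c)) -> !b)): α-rule — add !b, !((b && (b == c)) -> !b).
    !((b && (b == c)) -> !b): α-rule — add (b && (b == c)), !!b.
    × closes — contains both b and !b.
  branch 2 (add !a, !(!b && !((b && (b == c)) -> !b))):
    !(!b && !((b && (b == c)) -> !b)): β-rule — branch into !!b  //  !!((b && (b == c)) -> !b).
      branch 2.1 (add !!b):
        ○ open, literals {a=0, b=1}.
      branch 2.2 (add !!((b && (b == c)) -> !b)):
        !!((b && (b == c)) -> !b): β-rule — branch into !(b && (b == c))  //  !b.
          branch 2.2.1 (add !(b && (b == c))):
            !(b && (b == c)): β-rule — branch into !b  //  !(b == c).
              branch 2.2.1.1 (add !b):
                ○ open, literals {a=0, b=0}.
              branch 2.2.1.2 (add !(b == c)):
                !(b == c): β-rule — branch into b, !c  //  !b, c.
                  branch 2.2.1.2.1 (add b, !c):
                    ○ open, literals {a=0, b=1, c=0}.
                  branch 2.2.1.2.2 (add !b, c):
                    ○ open, literals {a=0, b=0, c=1}.
          branch 2.2.2 (add !b):
            ○ open, literals {a=0, b=0}.
1 branch closed, 5 open.
Each open branch fixes some atoms; the unmentioned ones are free. Counting distinct full assignments: branch {a=0, b=1} (c) contributes 2 new; branch {a=0, b=0} (c) contributes 2 new; branch {a=0, b=1, c=0} (none free) contributes 0 new; branch {a=0, b=0, c=1} (none free) contributes 0 new; branch {a=0, b=0} (c) contributes 0 new. Total: 4.

4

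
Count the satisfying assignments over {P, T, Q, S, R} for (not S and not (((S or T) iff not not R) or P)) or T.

Initial set: {((not S and not (((S or T) iff not not R) or P)) or T)}.
((not S and not (((S or T) iff not not R) or P)) or T): β-rule — branch into (not S and not (((S or T) iff not not R) or P))  //  T.
  branch 1 (add (not S and not (((S or T) iff not not R) or P))):
    (not S and not (((S or T) iff not not R) or P)): α-rule — add not S, not (((S or T) iff not not R) or P).
    not (((S or T) iff not not R) or P): α-rule — add not ((S or T) iff not not R), not P.
    not ((S or T) iff not not R): β-rule — branch into (S or T), not not not R  //  not (S or T), not not R.
      branch 1.1 (add (S or T), not not not R):
        not not not R: drop double negation, giving not R.
        (S or T): β-rule — branch into S  //  T.
          branch 1.1.1 (add S):
            × closes — contains both S and not S.
          branch 1.1.2 (add T):
            ○ open, literals {P=F, R=F, S=F, T=T}.
      branch 1.2 (add not (S or T), not not R):
        not (S or T): α-rule — add not S, not T.
        not not R: drop double negation, giving R.
        ○ open, literals {P=F, R=T, S=F, T=F}.
  branch 2 (add T):
    ○ open, literals {T=T}.
1 branch closed, 3 open.
Each open branch fixes some atoms; the unmentioned ones are free. Counting distinct full assignments: branch {P=F, R=F, S=F, T=T} (Q) contributes 2 new; branch {P=F, R=T, S=F, T=F} (Q) contributes 2 new; branch {T=T} (P, Q, S, R) contributes 14 new. Total: 18.

18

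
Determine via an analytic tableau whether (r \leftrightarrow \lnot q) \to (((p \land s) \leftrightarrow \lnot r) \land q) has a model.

Initial set: {((r \leftrightarrow \lnot q) \to (((p \land s) \leftrightarrow \lnot r) \land q))}.
((r \leftrightarrow \lnot q) \to (((p \land s) \leftrightarrow \lnot r) \land q)): β-rule — branch into \lnot (r \leftrightarrow \lnot q)  //  (((p \land s) \leftrightarrow \lnot r) \land q).
  branch 1 (add \lnot (r \leftrightarrow \lnot q)):
    \lnot (r \leftrightarrow \lnot q): β-rule — branch into r, \lnot \lnot q  //  \lnot r, \lnot q.
      branch 1.1 (add r, \lnot \lnot q):
        ○ open, literals {q=1, r=1}.
      branch 1.2 (add \lnot r, \lnot q):
        ○ open, literals {q=0, r=0}.
  branch 2 (add (((p \land s) \leftrightarrow \lnot r) \land q)):
    (((p \land s) \leftrightarrow \lnot r) \land q): α-rule — add ((p \land s) \leftrightarrow \lnot r), q.
    ((p \land s) \leftrightarrow \lnot r): β-rule — branch into (p \land s), \lnot r  //  \lnot (p \land s), \lnot \lnot r.
      branch 2.1 (add (p \land s), \lnot r):
        (p \land s): α-rule — add p, s.
        ○ open, literals {p=1, q=1, r=0, s=1}.
      branch 2.2 (add \lnot (p \land s), \lnot \lnot r):
        \lnot (p \land s): β-rule — branch into \lnot p  //  \lnot s.
          branch 2.2.1 (add \lnot p):
            ○ open, literals {p=0, q=1, r=1}.
          branch 2.2.2 (add \lnot s):
            ○ open, literals {q=1, r=1, s=0}.
0 branches closed, 5 open.
An open branch gives a satisfying assignment: q=1, r=1.

Satisfiable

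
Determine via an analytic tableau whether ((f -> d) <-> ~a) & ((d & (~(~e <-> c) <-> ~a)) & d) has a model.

Satisfiable

Initial set: {(((f -> d) <-> ~a) & ((d & (~(~e <-> c) <-> ~a)) & d))}.
(((f -> d) <-> ~a) & ((d & (~(~e <-> c) <-> ~a)) & d)): α-rule — add ((f -> d) <-> ~a), ((d & (~(~e <-> c) <-> ~a)) & d).
((d & (~(~e <-> c) <-> ~a)) & d): α-rule — add (d & (~(~e <-> c) <-> ~a)), d.
(d & (~(~e <-> c) <-> ~a)): α-rule — add d, (~(~e <-> c) <-> ~a).
((f -> d) <-> ~a): β-rule — branch into (f -> d), ~a  //  ~(f -> d), ~~a.
  branch 1 (add (f -> d), ~a):
    (~(~e <-> c) <-> ~a): β-rule — branch into ~(~e <-> c), ~a  //  ~~(~e <-> c), ~~a.
      branch 1.1 (add ~(~e <-> c), ~a):
        (f -> d): β-rule — branch into ~f  //  d.
          branch 1.1.1 (add ~f):
            ~(~e <-> c): β-rule — branch into ~e, ~c  //  ~~e, c.
              branch 1.1.1.1 (add ~e, ~c):
                ○ open, literals {a=false, c=false, d=true, e=false, f=false}.
              branch 1.1.1.2 (add ~~e, c):
                ○ open, literals {a=false, c=true, d=true, e=true, f=false}.
          branch 1.1.2 (add d):
            ~(~e <-> c): β-rule — branch into ~e, ~c  //  ~~e, c.
              branch 1.1.2.1 (add ~e, ~c):
                ○ open, literals {a=false, c=false, d=true, e=false}.
              branch 1.1.2.2 (add ~~e, c):
                ○ open, literals {a=false, c=true, d=true, e=true}.
      branch 1.2 (add ~~(~e <-> c), ~~a):
        × closes — contains both a and ~a.
  branch 2 (add ~(f -> d), ~~a):
    ~(f -> d): α-rule — add f, ~d.
    × closes — contains both d and ~d.
2 branches closed, 4 open.
An open branch gives a satisfying assignment: a=false, c=false, d=true, e=false, f=false.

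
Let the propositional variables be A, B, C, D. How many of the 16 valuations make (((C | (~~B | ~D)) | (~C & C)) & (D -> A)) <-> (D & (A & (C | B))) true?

Initial set: {((((C | (~~B | ~D)) | (~C & C)) & (D -> A)) <-> (D & (A & (C | B))))}.
((((C | (~~B | ~D)) | (~C & C)) & (D -> A)) <-> (D & (A & (C | B)))): β-rule — branch into (((C | (~~B | ~D)) | (~C & C)) & (D -> A)), (D & (A & (C | B)))  //  ~(((C | (~~B | ~D)) | (~C & C)) & (D -> A)), ~(D & (A & (C | B))).
  branch 1 (add (((C | (~~B | ~D)) | (~C & C)) & (D -> A)), (D & (A & (C | B)))):
    (((C | (~~B | ~D)) | (~C & C)) & (D -> A)): α-rule — add ((C | (~~B | ~D)) | (~C & C)), (D -> A).
    (D & (A & (C | B))): α-rule — add D, (A & (C | B)).
    (A & (C | B)): α-rule — add A, (C | B).
    ((C | (~~B | ~D)) | (~C & C)): β-rule — branch into (C | (~~B | ~D))  //  (~C & C).
      branch 1.1 (add (C | (~~B | ~D))):
        (D -> A): β-rule — branch into ~D  //  A.
          branch 1.1.1 (add ~D):
            × closes — contains both D and ~D.
          branch 1.1.2 (add A):
            (C | B): β-rule — branch into C  //  B.
              branch 1.1.2.1 (add C):
                (C | (~~B | ~D)): β-rule — branch into C  //  (~~B | ~D).
                  branch 1.1.2.1.1 (add C):
                    ○ open, literals {A=T, C=T, D=T}.
                  branch 1.1.2.1.2 (add (~~B | ~D)):
                    (~~B | ~D): β-rule — branch into ~~B  //  ~D.
                      branch 1.1.2.1.2.1 (add ~~B):
                        ~~B: drop double negation, giving B.
                        ○ open, literals {A=T, B=T, C=T, D=T}.
                      branch 1.1.2.1.2.2 (add ~D):
                        × closes — contains both D and ~D.
              branch 1.1.2.2 (add B):
                (C | (~~B | ~D)): β-rule — branch into C  //  (~~B | ~D).
                  branch 1.1.2.2.1 (add C):
                    ○ open, literals {A=T, B=T, C=T, D=T}.
                  branch 1.1.2.2.2 (add (~~B | ~D)):
                    (~~B | ~D): β-rule — branch into ~~B  //  ~D.
                      branch 1.1.2.2.2.1 (add ~~B):
                        ~~B: drop double negation, giving B.
                        ○ open, literals {A=T, B=T, D=T}.
                      branch 1.1.2.2.2.2 (add ~D):
                        × closes — contains both D and ~D.
      branch 1.2 (add (~C & C)):
        (~C & C): α-rule — add ~C, C.
        × closes — contains both C and ~C.
  branch 2 (add ~(((C | (~~B | ~D)) | (~C & C)) & (D -> A)), ~(D & (A & (C | B)))):
    ~(((C | (~~B | ~D)) | (~C & C)) & (D -> A)): β-rule — branch into ~((C | (~~B | ~D)) | (~C & C))  //  ~(D -> A).
      branch 2.1 (add ~((C | (~~B | ~D)) | (~C & C))):
        ~((C | (~~B | ~D)) | (~C & C)): α-rule — add ~(C | (~~B | ~D)), ~(~C & C).
        ~(C | (~~B | ~D)): α-rule — add ~C, ~(~~B | ~D).
        ~(~~B | ~D): α-rule — add ~~~B, ~~D.
        ~~~B: drop double negation, giving ~B.
        ~(D & (A & (C | B))): β-rule — branch into ~D  //  ~(A & (C | B)).
          branch 2.1.1 (add ~D):
            × closes — contains both D and ~D.
          branch 2.1.2 (add ~(A & (C | B))):
            ~(~C & C): β-rule — branch into ~~C  //  ~C.
              branch 2.1.2.1 (add ~~C):
                × closes — contains both C and ~C.
              branch 2.1.2.2 (add ~C):
                ~(A & (C | B)): β-rule — branch into ~A  //  ~(C | B).
                  branch 2.1.2.2.1 (add ~A):
                    ○ open, literals {A=F, B=F, C=F, D=T}.
                  branch 2.1.2.2.2 (add ~(C | B)):
                    ~(C | B): α-rule — add ~C, ~B.
                    ○ open, literals {B=F, C=F, D=T}.
      branch 2.2 (add ~(D -> A)):
        ~(D -> A): α-rule — add D, ~A.
        ~(D & (A & (C | B))): β-rule — branch into ~D  //  ~(A & (C | B)).
          branch 2.2.1 (add ~D):
            × closes — contains both D and ~D.
          branch 2.2.2 (add ~(A & (C | B))):
            ~(A & (C | B)): β-rule — branch into ~A  //  ~(C | B).
              branch 2.2.2.1 (add ~A):
                ○ open, literals {A=F, D=T}.
              branch 2.2.2.2 (add ~(C | B)):
                ~(C | B): α-rule — add ~C, ~B.
                ○ open, literals {A=F, B=F, C=F, D=T}.
7 branches closed, 8 open.
Each open branch fixes some atoms; the unmentioned ones are free. Counting distinct full assignments: branch {A=T, C=T, D=T} (B) contributes 2 new; branch {A=T, B=T, C=T, D=T} (none free) contributes 0 new; branch {A=T, B=T, C=T, D=T} (none free) contributes 0 new; branch {A=T, B=T, D=T} (C) contributes 1 new; branch {A=F, B=F, C=F, D=T} (none free) contributes 1 new; branch {B=F, C=F, D=T} (A) contributes 1 new; branch {A=F, D=T} (B, C) contributes 3 new; branch {A=F, B=F, C=F, D=T} (none free) contributes 0 new. Total: 8.

8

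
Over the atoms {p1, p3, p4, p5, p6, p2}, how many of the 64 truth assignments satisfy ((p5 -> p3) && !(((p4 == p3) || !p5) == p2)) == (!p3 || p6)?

24

Initial set: {(((p5 -> p3) && !(((p4 == p3) || !p5) == p2)) == (!p3 || p6))}.
(((p5 -> p3) && !(((p4 == p3) || !p5) == p2)) == (!p3 || p6)): β-rule — branch into ((p5 -> p3) && !(((p4 == p3) || !p5) == p2)), (!p3 || p6)  //  !((p5 -> p3) && !(((p4 == p3) || !p5) == p2)), !(!p3 || p6).
  branch 1 (add ((p5 -> p3) && !(((p4 == p3) || !p5) == p2)), (!p3 || p6)):
    ((p5 -> p3) && !(((p4 == p3) || !p5) == p2)): α-rule — add (p5 -> p3), !(((p4 == p3) || !p5) == p2).
    (!p3 || p6): β-rule — branch into !p3  //  p6.
      branch 1.1 (add !p3):
        (p5 -> p3): β-rule — branch into !p5  //  p3.
          branch 1.1.1 (add !p5):
            !(((p4 == p3) || !p5) == p2): β-rule — branch into ((p4 == p3) || !p5), !p2  //  !((p4 == p3) || !p5), p2.
              branch 1.1.1.1 (add ((p4 == p3) || !p5), !p2):
                ((p4 == p3) || !p5): β-rule — branch into (p4 == p3)  //  !p5.
                  branch 1.1.1.1.1 (add (p4 == p3)):
                    (p4 == p3): β-rule — branch into p4, p3  //  !p4, !p3.
                      branch 1.1.1.1.1.1 (add p4, p3):
                        × closes — contains both p3 and !p3.
                      branch 1.1.1.1.1.2 (add !p4, !p3):
                        ○ open, literals {p2=false, p3=false, p4=false, p5=false}.
                  branch 1.1.1.1.2 (add !p5):
                    ○ open, literals {p2=false, p3=false, p5=false}.
              branch 1.1.1.2 (add !((p4 == p3) || !p5), p2):
                !((p4 == p3) || !p5): α-rule — add !(p4 == p3), !!p5.
                × closes — contains both p5 and !p5.
          branch 1.1.2 (add p3):
            × closes — contains both p3 and !p3.
      branch 1.2 (add p6):
        (p5 -> p3): β-rule — branch into !p5  //  p3.
          branch 1.2.1 (add !p5):
            !(((p4 == p3) || !p5) == p2): β-rule — branch into ((p4 == p3) || !p5), !p2  //  !((p4 == p3) || !p5), p2.
              branch 1.2.1.1 (add ((p4 == p3) || !p5), !p2):
                ((p4 == p3) || !p5): β-rule — branch into (p4 == p3)  //  !p5.
                  branch 1.2.1.1.1 (add (p4 == p3)):
                    (p4 == p3): β-rule — branch into p4, p3  //  !p4, !p3.
                      branch 1.2.1.1.1.1 (add p4, p3):
                        ○ open, literals {p2=false, p3=true, p4=true, p5=false, p6=true}.
                      branch 1.2.1.1.1.2 (add !p4, !p3):
                        ○ open, literals {p2=false, p3=false, p4=false, p5=false, p6=true}.
                  branch 1.2.1.1.2 (add !p5):
                    ○ open, literals {p2=false, p5=false, p6=true}.
              branch 1.2.1.2 (add !((p4 == p3) || !p5), p2):
                !((p4 == p3) || !p5): α-rule — add !(p4 == p3), !!p5.
                × closes — contains both p5 and !p5.
          branch 1.2.2 (add p3):
            !(((p4 == p3) || !p5) == p2): β-rule — branch into ((p4 == p3) || !p5), !p2  //  !((p4 == p3) || !p5), p2.
              branch 1.2.2.1 (add ((p4 == p3) || !p5), !p2):
                ((p4 == p3) || !p5): β-rule — branch into (p4 == p3)  //  !p5.
                  branch 1.2.2.1.1 (add (p4 == p3)):
                    (p4 == p3): β-rule — branch into p4, p3  //  !p4, !p3.
                      branch 1.2.2.1.1.1 (add p4, p3):
                        ○ open, literals {p2=false, p3=true, p4=true, p6=true}.
                      branch 1.2.2.1.1.2 (add !p4, !p3):
                        × closes — contains both p3 and !p3.
                  branch 1.2.2.1.2 (add !p5):
                    ○ open, literals {p2=false, p3=true, p5=false, p6=true}.
              branch 1.2.2.2 (add !((p4 == p3) || !p5), p2):
                !((p4 == p3) || !p5): α-rule — add !(p4 == p3), !!p5.
                !(p4 == p3): β-rule — branch into p4, !p3  //  !p4, p3.
                  branch 1.2.2.2.1 (add p4, !p3):
                    × closes — contains both p3 and !p3.
                  branch 1.2.2.2.2 (add !p4, p3):
                    ○ open, literals {p2=true, p3=true, p4=false, p5=true, p6=true}.
  branch 2 (add !((p5 -> p3) && !(((p4 == p3) || !p5) == p2)), !(!p3 || p6)):
    !(!p3 || p6): α-rule — add !!p3, !p6.
    !((p5 -> p3) && !(((p4 == p3) || !p5) == p2)): β-rule — branch into !(p5 -> p3)  //  !!(((p4 == p3) || !p5) == p2).
      branch 2.1 (add !(p5 -> p3)):
        !(p5 -> p3): α-rule — add p5, !p3.
        × closes — contains both p3 and !p3.
      branch 2.2 (add !!(((p4 == p3) || !p5) == p2)):
        !!(((p4 == p3) || !p5) == p2): β-rule — branch into ((p4 == p3) || !p5), p2  //  !((p4 == p3) || !p5), !p2.
          branch 2.2.1 (add ((p4 == p3) || !p5), p2):
            ((p4 == p3) || !p5): β-rule — branch into (p4 == p3)  //  !p5.
              branch 2.2.1.1 (add (p4 == p3)):
                (p4 == p3): β-rule — branch into p4, p3  //  !p4, !p3.
                  branch 2.2.1.1.1 (add p4, p3):
                    ○ open, literals {p2=true, p3=true, p4=true, p6=false}.
                  branch 2.2.1.1.2 (add !p4, !p3):
                    × closes — contains both p3 and !p3.
              branch 2.2.1.2 (add !p5):
                ○ open, literals {p2=true, p3=true, p5=false, p6=false}.
          branch 2.2.2 (add !((p4 == p3) || !p5), !p2):
            !((p4 == p3) || !p5): α-rule — add !(p4 == p3), !!p5.
            !(p4 == p3): β-rule — branch into p4, !p3  //  !p4, p3.
              branch 2.2.2.1 (add p4, !p3):
                × closes — contains both p3 and !p3.
              branch 2.2.2.2 (add !p4, p3):
                ○ open, literals {p2=false, p3=true, p4=false, p5=true, p6=false}.
9 branches closed, 11 open.
Each open branch fixes some atoms; the unmentioned ones are free. Counting distinct full assignments: branch {p2=false, p3=false, p4=false, p5=false} (p1, p6) contributes 4 new; branch {p2=false, p3=false, p5=false} (p1, p4, p6) contributes 4 new; branch {p2=false, p3=true, p4=true, p5=false, p6=true} (p1) contributes 2 new; branch {p2=false, p3=false, p4=false, p5=false, p6=true} (p1) contributes 0 new; branch {p2=false, p5=false, p6=true} (p1, p3, p4) contributes 2 new; branch {p2=false, p3=true, p4=true, p6=true} (p1, p5) contributes 2 new; branch {p2=false, p3=true, p5=false, p6=true} (p1, p4) contributes 0 new; branch {p2=true, p3=true, p4=false, p5=true, p6=true} (p1) contributes 2 new; branch {p2=true, p3=true, p4=true, p6=false} (p1, p5) contributes 4 new; branch {p2=true, p3=true, p5=false, p6=false} (p1, p4) contributes 2 new; branch {p2=false, p3=true, p4=false, p5=true, p6=false} (p1) contributes 2 new. Total: 24.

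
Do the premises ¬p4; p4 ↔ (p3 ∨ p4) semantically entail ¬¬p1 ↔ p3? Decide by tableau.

Initial set: {¬p4; (p4 ↔ (p3 ∨ p4)); ¬(¬¬p1 ↔ p3)}.
(p4 ↔ (p3 ∨ p4)): β-rule — branch into p4, (p3 ∨ p4)  //  ¬p4, ¬(p3 ∨ p4).
  branch 1 (add p4, (p3 ∨ p4)):
    × closes — contains both p4 and ¬p4.
  branch 2 (add ¬p4, ¬(p3 ∨ p4)):
    ¬(p3 ∨ p4): α-rule — add ¬p3, ¬p4.
    ¬(¬¬p1 ↔ p3): β-rule — branch into ¬¬p1, ¬p3  //  ¬¬¬p1, p3.
      branch 2.1 (add ¬¬p1, ¬p3):
        ¬¬p1: drop double negation, giving p1.
        ○ open, literals {p1=true, p3=false, p4=false}.
      branch 2.2 (add ¬¬¬p1, p3):
        × closes — contains both p3 and ¬p3.
2 branches closed, 1 open.
An open branch gives a countermodel: p1=true, p3=false, p4=false (unmentioned atoms arbitrary); the premises hold there but the conclusion fails.

No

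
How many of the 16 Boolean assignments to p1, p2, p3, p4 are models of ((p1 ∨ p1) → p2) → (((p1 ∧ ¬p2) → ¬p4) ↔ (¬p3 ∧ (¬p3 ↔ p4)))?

Initial set: {(((p1 ∨ p1) → p2) → (((p1 ∧ ¬p2) → ¬p4) ↔ (¬p3 ∧ (¬p3 ↔ p4))))}.
(((p1 ∨ p1) → p2) → (((p1 ∧ ¬p2) → ¬p4) ↔ (¬p3 ∧ (¬p3 ↔ p4)))): β-rule — branch into ¬((p1 ∨ p1) → p2)  //  (((p1 ∧ ¬p2) → ¬p4) ↔ (¬p3 ∧ (¬p3 ↔ p4))).
  branch 1 (add ¬((p1 ∨ p1) → p2)):
    ¬((p1 ∨ p1) → p2): α-rule — add (p1 ∨ p1), ¬p2.
    (p1 ∨ p1): β-rule — branch into p1  //  p1.
      branch 1.1 (add p1):
        ○ open, literals {p1=true, p2=false}.
      branch 1.2 (add p1):
        ○ open, literals {p1=true, p2=false}.
  branch 2 (add (((p1 ∧ ¬p2) → ¬p4) ↔ (¬p3 ∧ (¬p3 ↔ p4)))):
    (((p1 ∧ ¬p2) → ¬p4) ↔ (¬p3 ∧ (¬p3 ↔ p4))): β-rule — branch into ((p1 ∧ ¬p2) → ¬p4), (¬p3 ∧ (¬p3 ↔ p4))  //  ¬((p1 ∧ ¬p2) → ¬p4), ¬(¬p3 ∧ (¬p3 ↔ p4)).
      branch 2.1 (add ((p1 ∧ ¬p2) → ¬p4), (¬p3 ∧ (¬p3 ↔ p4))):
        (¬p3 ∧ (¬p3 ↔ p4)): α-rule — add ¬p3, (¬p3 ↔ p4).
        ((p1 ∧ ¬p2) → ¬p4): β-rule — branch into ¬(p1 ∧ ¬p2)  //  ¬p4.
          branch 2.1.1 (add ¬(p1 ∧ ¬p2)):
            (¬p3 ↔ p4): β-rule — branch into ¬p3, p4  //  ¬¬p3, ¬p4.
              branch 2.1.1.1 (add ¬p3, p4):
                ¬(p1 ∧ ¬p2): β-rule — branch into ¬p1  //  ¬¬p2.
                  branch 2.1.1.1.1 (add ¬p1):
                    ○ open, literals {p1=false, p3=false, p4=true}.
                  branch 2.1.1.1.2 (add ¬¬p2):
                    ○ open, literals {p2=true, p3=false, p4=true}.
              branch 2.1.1.2 (add ¬¬p3, ¬p4):
                × closes — contains both p3 and ¬p3.
          branch 2.1.2 (add ¬p4):
            (¬p3 ↔ p4): β-rule — branch into ¬p3, p4  //  ¬¬p3, ¬p4.
              branch 2.1.2.1 (add ¬p3, p4):
                × closes — contains both p4 and ¬p4.
              branch 2.1.2.2 (add ¬¬p3, ¬p4):
                × closes — contains both p3 and ¬p3.
      branch 2.2 (add ¬((p1 ∧ ¬p2) → ¬p4), ¬(¬p3 ∧ (¬p3 ↔ p4))):
        ¬((p1 ∧ ¬p2) → ¬p4): α-rule — add (p1 ∧ ¬p2), ¬¬p4.
        (p1 ∧ ¬p2): α-rule — add p1, ¬p2.
        ¬(¬p3 ∧ (¬p3 ↔ p4)): β-rule — branch into ¬¬p3  //  ¬(¬p3 ↔ p4).
          branch 2.2.1 (add ¬¬p3):
            ○ open, literals {p1=true, p2=false, p3=true, p4=true}.
          branch 2.2.2 (add ¬(¬p3 ↔ p4)):
            ¬(¬p3 ↔ p4): β-rule — branch into ¬p3, ¬p4  //  ¬¬p3, p4.
              branch 2.2.2.1 (add ¬p3, ¬p4):
                × closes — contains both p4 and ¬p4.
              branch 2.2.2.2 (add ¬¬p3, p4):
                ○ open, literals {p1=true, p2=false, p3=true, p4=true}.
4 branches closed, 6 open.
Each open branch fixes some atoms; the unmentioned ones are free. Counting distinct full assignments: branch {p1=true, p2=false} (p3, p4) contributes 4 new; branch {p1=true, p2=false} (p3, p4) contributes 0 new; branch {p1=false, p3=false, p4=true} (p2) contributes 2 new; branch {p2=true, p3=false, p4=true} (p1) contributes 1 new; branch {p1=true, p2=false, p3=true, p4=true} (none free) contributes 0 new; branch {p1=true, p2=false, p3=true, p4=true} (none free) contributes 0 new. Total: 7.

7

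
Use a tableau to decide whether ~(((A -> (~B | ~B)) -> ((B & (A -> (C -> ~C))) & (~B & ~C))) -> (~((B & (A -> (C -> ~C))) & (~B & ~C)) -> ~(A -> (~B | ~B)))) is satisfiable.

Unsatisfiable

Initial set: {~(((A -> (~B | ~B)) -> ((B & (A -> (C -> ~C))) & (~B & ~C))) -> (~((B & (A -> (C -> ~C))) & (~B & ~C)) -> ~(A -> (~B | ~B))))}.
~(((A -> (~B | ~B)) -> ((B & (A -> (C -> ~C))) & (~B & ~C))) -> (~((B & (A -> (C -> ~C))) & (~B & ~C)) -> ~(A -> (~B | ~B)))): α-rule — add ((A -> (~B | ~B)) -> ((B & (A -> (C -> ~C))) & (~B & ~C))), ~(~((B & (A -> (C -> ~C))) & (~B & ~C)) -> ~(A -> (~B | ~B))).
~(~((B & (A -> (C -> ~C))) & (~B & ~C)) -> ~(A -> (~B | ~B))): α-rule — add ~((B & (A -> (C -> ~C))) & (~B & ~C)), ~~(A -> (~B | ~B)).
((A -> (~B | ~B)) -> ((B & (A -> (C -> ~C))) & (~B & ~C))): β-rule — branch into ~(A -> (~B | ~B))  //  ((B & (A -> (C -> ~C))) & (~B & ~C)).
  branch 1 (add ~(A -> (~B | ~B))):
    ~(A -> (~B | ~B)): α-rule — add A, ~(~B | ~B).
    ~(~B | ~B): α-rule — add ~~B, ~~B.
    ~((B & (A -> (C -> ~C))) & (~B & ~C)): β-rule — branch into ~(B & (A -> (C -> ~C)))  //  ~(~B & ~C).
      branch 1.1 (add ~(B & (A -> (C -> ~C)))):
        ~~(A -> (~B | ~B)): β-rule — branch into ~A  //  (~B | ~B).
          branch 1.1.1 (add ~A):
            × closes — contains both A and ~A.
          branch 1.1.2 (add (~B | ~B)):
            ~(B & (A -> (C -> ~C))): β-rule — branch into ~B  //  ~(A -> (C -> ~C)).
              branch 1.1.2.1 (add ~B):
                × closes — contains both B and ~B.
              branch 1.1.2.2 (add ~(A -> (C -> ~C))):
                ~(A -> (C -> ~C)): α-rule — add A, ~(C -> ~C).
                ~(C -> ~C): α-rule — add C, ~~C.
                (~B | ~B): β-rule — branch into ~B  //  ~B.
                  branch 1.1.2.2.1 (add ~B):
                    × closes — contains both B and ~B.
                  branch 1.1.2.2.2 (add ~B):
                    × closes — contains both B and ~B.
      branch 1.2 (add ~(~B & ~C)):
        ~~(A -> (~B | ~B)): β-rule — branch into ~A  //  (~B | ~B).
          branch 1.2.1 (add ~A):
            × closes — contains both A and ~A.
          branch 1.2.2 (add (~B | ~B)):
            ~(~B & ~C): β-rule — branch into ~~B  //  ~~C.
              branch 1.2.2.1 (add ~~B):
                (~B | ~B): β-rule — branch into ~B  //  ~B.
                  branch 1.2.2.1.1 (add ~B):
                    × closes — contains both B and ~B.
                  branch 1.2.2.1.2 (add ~B):
                    × closes — contains both B and ~B.
              branch 1.2.2.2 (add ~~C):
                (~B | ~B): β-rule — branch into ~B  //  ~B.
                  branch 1.2.2.2.1 (add ~B):
                    × closes — contains both B and ~B.
                  branch 1.2.2.2.2 (add ~B):
                    × closes — contains both B and ~B.
  branch 2 (add ((B & (A -> (C -> ~C))) & (~B & ~C))):
    ((B & (A -> (C -> ~C))) & (~B & ~C)): α-rule — add (B & (A -> (C -> ~C))), (~B & ~C).
    (B & (A -> (C -> ~C))): α-rule — add B, (A -> (C -> ~C)).
    (~B & ~C): α-rule — add ~B, ~C.
    × closes — contains both B and ~B.
All 10 branches close.
Every branch closed; the formula is unsatisfiable.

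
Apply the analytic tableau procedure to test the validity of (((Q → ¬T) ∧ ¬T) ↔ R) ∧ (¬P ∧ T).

Assume the negation and expand:
Initial set: {¬((((Q → ¬T) ∧ ¬T) ↔ R) ∧ (¬P ∧ T))}.
¬((((Q → ¬T) ∧ ¬T) ↔ R) ∧ (¬P ∧ T)): β-rule — branch into ¬(((Q → ¬T) ∧ ¬T) ↔ R)  //  ¬(¬P ∧ T).
  branch 1 (add ¬(((Q → ¬T) ∧ ¬T) ↔ R)):
    ¬(((Q → ¬T) ∧ ¬T) ↔ R): β-rule — branch into ((Q → ¬T) ∧ ¬T), ¬R  //  ¬((Q → ¬T) ∧ ¬T), R.
      branch 1.1 (add ((Q → ¬T) ∧ ¬T), ¬R):
        ((Q → ¬T) ∧ ¬T): α-rule — add (Q → ¬T), ¬T.
        (Q → ¬T): β-rule — branch into ¬Q  //  ¬T.
          branch 1.1.1 (add ¬Q):
            ○ open, literals {Q=false, R=false, T=false}.
          branch 1.1.2 (add ¬T):
            ○ open, literals {R=false, T=false}.
      branch 1.2 (add ¬((Q → ¬T) ∧ ¬T), R):
        ¬((Q → ¬T) ∧ ¬T): β-rule — branch into ¬(Q → ¬T)  //  ¬¬T.
          branch 1.2.1 (add ¬(Q → ¬T)):
            ¬(Q → ¬T): α-rule — add Q, ¬¬T.
            ○ open, literals {Q=true, R=true, T=true}.
          branch 1.2.2 (add ¬¬T):
            ○ open, literals {R=true, T=true}.
  branch 2 (add ¬(¬P ∧ T)):
    ¬(¬P ∧ T): β-rule — branch into ¬¬P  //  ¬T.
      branch 2.1 (add ¬¬P):
        ○ open, literals {P=true}.
      branch 2.2 (add ¬T):
        ○ open, literals {T=false}.
0 branches closed, 6 open.
An open branch gives a countermodel: Q=false, R=false, T=false (unmentioned atoms arbitrary); under it the original formula is false.

Not valid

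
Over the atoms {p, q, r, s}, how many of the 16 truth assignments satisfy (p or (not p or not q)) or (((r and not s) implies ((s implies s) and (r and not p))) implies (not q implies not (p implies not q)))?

16

Initial set: {T ((p or (not p or not q)) or (((r and not s) implies ((s implies s) and (r and not p))) implies (not q implies not (p implies not q))))}.
T ((p or (not p or not q)) or (((r and not s) implies ((s implies s) and (r and not p))) implies (not q implies not (p implies not q)))): β-rule — branch into T (p or (not p or not q))  //  T (((r and not s) implies ((s implies s) and (r and not p))) implies (not q implies not (p implies not q))).
  branch 1 (add T (p or (not p or not q))):
    T (p or (not p or not q)): β-rule — branch into T p  //  T (not p or not q).
      branch 1.1 (add T p):
        ○ open, literals {p=true}.
      branch 1.2 (add T (not p or not q)):
        T (not p or not q): β-rule — branch into T not p  //  T not q.
          branch 1.2.1 (add T not p):
            ○ open, literals {p=false}.
          branch 1.2.2 (add T not q):
            ○ open, literals {q=false}.
  branch 2 (add T (((r and not s) implies ((s implies s) and (r and not p))) implies (not q implies not (p implies not q)))):
    T (((r and not s) implies ((s implies s) and (r and not p))) implies (not q implies not (p implies not q))): β-rule — branch into F ((r and not s) implies ((s implies s) and (r and not p)))  //  T (not q implies not (p implies not q)).
      branch 2.1 (add F ((r and not s) implies ((s implies s) and (r and not p)))):
        F ((r and not s) implies ((s implies s) and (r and not p))): α-rule — add T (r and not s), F ((s implies s) and (r and not p)).
        T (r and not s): α-rule — add T r, T not s.
        F ((s implies s) and (r and not p)): β-rule — branch into F (s implies s)  //  F (r and not p).
          branch 2.1.1 (add F (s implies s)):
            F (s implies s): α-rule — add T s, F s.
            × closes — contains both s and not s.
          branch 2.1.2 (add F (r and not p)):
            F (r and not p): β-rule — branch into F r  //  F not p.
              branch 2.1.2.1 (add F r):
                × closes — contains both r and not r.
              branch 2.1.2.2 (add F not p):
                ○ open, literals {p=true, r=true, s=false}.
      branch 2.2 (add T (not q implies not (p implies not q))):
        T (not q implies not (p implies not q)): β-rule — branch into F not q  //  T not (p implies not q).
          branch 2.2.1 (add F not q):
            ○ open, literals {q=true}.
          branch 2.2.2 (add T not (p implies not q)):
            T not (p implies not q): α-rule — add T p, F not q.
            ○ open, literals {p=true, q=true}.
2 branches closed, 6 open.
Each open branch fixes some atoms; the unmentioned ones are free. Counting distinct full assignments: branch {p=true} (q, r, s) contributes 8 new; branch {p=false} (q, r, s) contributes 8 new; branch {q=false} (p, r, s) contributes 0 new; branch {p=true, r=true, s=false} (q) contributes 0 new; branch {q=true} (p, r, s) contributes 0 new; branch {p=true, q=true} (r, s) contributes 0 new. Total: 16.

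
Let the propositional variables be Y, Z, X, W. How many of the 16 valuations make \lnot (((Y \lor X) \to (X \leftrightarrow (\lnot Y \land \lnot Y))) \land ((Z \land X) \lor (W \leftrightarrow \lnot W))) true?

14

Initial set: {\lnot (((Y \lor X) \to (X \leftrightarrow (\lnot Y \land \lnot Y))) \land ((Z \land X) \lor (W \leftrightarrow \lnot W)))}.
\lnot (((Y \lor X) \to (X \leftrightarrow (\lnot Y \land \lnot Y))) \land ((Z \land X) \lor (W \leftrightarrow \lnot W))): β-rule — branch into \lnot ((Y \lor X) \to (X \leftrightarrow (\lnot Y \land \lnot Y)))  //  \lnot ((Z \land X) \lor (W \leftrightarrow \lnot W)).
  branch 1 (add \lnot ((Y \lor X) \to (X \leftrightarrow (\lnot Y \land \lnot Y)))):
    \lnot ((Y \lor X) \to (X \leftrightarrow (\lnot Y \land \lnot Y))): α-rule — add (Y \lor X), \lnot (X \leftrightarrow (\lnot Y \land \lnot Y)).
    (Y \lor X): β-rule — branch into Y  //  X.
      branch 1.1 (add Y):
        \lnot (X \leftrightarrow (\lnot Y \land \lnot Y)): β-rule — branch into X, \lnot (\lnot Y \land \lnot Y)  //  \lnot X, (\lnot Y \land \lnot Y).
          branch 1.1.1 (add X, \lnot (\lnot Y \land \lnot Y)):
            \lnot (\lnot Y \land \lnot Y): β-rule — branch into \lnot \lnot Y  //  \lnot \lnot Y.
              branch 1.1.1.1 (add \lnot \lnot Y):
                ○ open, literals {X=true, Y=true}.
              branch 1.1.1.2 (add \lnot \lnot Y):
                ○ open, literals {X=true, Y=true}.
          branch 1.1.2 (add \lnot X, (\lnot Y \land \lnot Y)):
            (\lnot Y \land \lnot Y): α-rule — add \lnot Y, \lnot Y.
            × closes — contains both Y and \lnot Y.
      branch 1.2 (add X):
        \lnot (X \leftrightarrow (\lnot Y \land \lnot Y)): β-rule — branch into X, \lnot (\lnot Y \land \lnot Y)  //  \lnot X, (\lnot Y \land \lnot Y).
          branch 1.2.1 (add X, \lnot (\lnot Y \land \lnot Y)):
            \lnot (\lnot Y \land \lnot Y): β-rule — branch into \lnot \lnot Y  //  \lnot \lnot Y.
              branch 1.2.1.1 (add \lnot \lnot Y):
                ○ open, literals {X=true, Y=true}.
              branch 1.2.1.2 (add \lnot \lnot Y):
                ○ open, literals {X=true, Y=true}.
          branch 1.2.2 (add \lnot X, (\lnot Y \land \lnot Y)):
            × closes — contains both X and \lnot X.
  branch 2 (add \lnot ((Z \land X) \lor (W \leftrightarrow \lnot W))):
    \lnot ((Z \land X) \lor (W \leftrightarrow \lnot W)): α-rule — add \lnot (Z \land X), \lnot (W \leftrightarrow \lnot W).
    \lnot (Z \land X): β-rule — branch into \lnot Z  //  \lnot X.
      branch 2.1 (add \lnot Z):
        \lnot (W \leftrightarrow \lnot W): β-rule — branch into W, \lnot \lnot W  //  \lnot W, \lnot W.
          branch 2.1.1 (add W, \lnot \lnot W):
            ○ open, literals {W=true, Z=false}.
          branch 2.1.2 (add \lnot W, \lnot W):
            ○ open, literals {W=false, Z=false}.
      branch 2.2 (add \lnot X):
        \lnot (W \leftrightarrow \lnot W): β-rule — branch into W, \lnot \lnot W  //  \lnot W, \lnot W.
          branch 2.2.1 (add W, \lnot \lnot W):
            ○ open, literals {W=true, X=false}.
          branch 2.2.2 (add \lnot W, \lnot W):
            ○ open, literals {W=false, X=false}.
2 branches closed, 8 open.
Each open branch fixes some atoms; the unmentioned ones are free. Counting distinct full assignments: branch {X=true, Y=true} (Z, W) contributes 4 new; branch {X=true, Y=true} (Z, W) contributes 0 new; branch {X=true, Y=true} (Z, W) contributes 0 new; branch {X=true, Y=true} (Z, W) contributes 0 new; branch {W=true, Z=false} (Y, X) contributes 3 new; branch {W=false, Z=false} (Y, X) contributes 3 new; branch {W=true, X=false} (Y, Z) contributes 2 new; branch {W=false, X=false} (Y, Z) contributes 2 new. Total: 14.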